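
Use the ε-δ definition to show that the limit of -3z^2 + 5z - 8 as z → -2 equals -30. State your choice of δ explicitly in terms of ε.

Let ε > 0. We want δ > 0 such that 0 < |z + 2| < δ implies |(-3z^2 + 5z - 8) + 30| < ε.
(-3z^2 + 5z - 8) + 30 = -3z^2 + 5z + 22 = (z + 2)(-3z + 11).
So |(-3z^2 + 5z - 8) + 30| = |z + 2|·|-3z + 11|.
Assume first that |z + 2| < 1, so |z| < 3. Then |-3z + 11| ≤ 3·3 + 11 = 20.
Hence |(-3z^2 + 5z - 8) + 30| ≤ 20|z + 2| < ε provided |z + 2| < ε/20.
Choosing δ = min(1, ε/20) ensures both conditions, hence |(-3z^2 + 5z - 8) + 30| < ε.

δ = min(1, ε/20)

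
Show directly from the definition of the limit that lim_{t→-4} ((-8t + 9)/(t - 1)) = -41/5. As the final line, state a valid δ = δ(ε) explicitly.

Let ε > 0. We want δ > 0 with 0 < |t + 4| < δ ⇒ |(-8t + 9)/(t - 1) + 41/5| < ε.
Combining over a common denominator, (-8t + 9)/(t - 1) + 41/5 = [(-8t + 9)·(-5) − 41·(t - 1)] / [(-5)·(t - 1)] = -1(t + 4) / ((-5)(t - 1)).
So |(-8t + 9)/(t - 1) + 41/5| = |t + 4| / (5·|t − 1|).
Require δ ≤ 5/2, so |t − 1| ≥ |-5| − |t + 4| > 5 − 5/2 = 5/2.
Hence |(-8t + 9)/(t - 1) + 41/5| < |t + 4|/(5·(5/2)) = (2/25)|t + 4|, which is < ε once |t + 4| < (25/2)ε.
Take δ = min(5/2, (25/2)ε). Then 0 < |t + 4| < δ forces both bounds, so |(-8t + 9)/(t - 1) + 41/5| < ε.

δ = min(5/2, (25/2)ε)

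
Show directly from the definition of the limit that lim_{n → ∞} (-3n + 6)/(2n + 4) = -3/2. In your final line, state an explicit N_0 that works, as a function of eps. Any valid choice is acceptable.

N_0 = 6/eps

Fix eps > 0. For n ≥ 1, |(-3n + 6)/(2n + 4) + 3/2| = |24|/(2(2n + 4)) = 24/(2(2n + 4)).
Since 2n + 4 ≥ 2n for n ≥ 1, this is ≤ 24/(2·2n) = 6/n.
So |(-3n + 6)/(2n + 4) + 3/2| < eps whenever n > 6/eps.
Take N_0 = 6/eps. If n > N_0 then |(-3n + 6)/(2n + 4) + 3/2| ≤ 6/n < eps.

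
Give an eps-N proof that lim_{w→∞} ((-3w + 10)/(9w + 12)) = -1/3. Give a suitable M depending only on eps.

M = (14/9)/eps

Fix eps > 0. We seek M > 0 such that w > M implies |(-3w + 10)/(9w + 12) + 1/3| < eps.
(-3w + 10)/(9w + 12) + 1/3 = (9(-3w + 10) − (-3)(9w + 12)) / (9(9w + 12)) = 126/(9(9w + 12)).
For w > 0 we have 9w + 12 > 9w, so |(-3w + 10)/(9w + 12) + 1/3| = 126/(9(9w + 12)) < 126/(9·9w) = (14/9)/w.
Thus |(-3w + 10)/(9w + 12) + 1/3| < eps whenever w > (14/9)/eps.
Take M = (14/9)/eps. If w > M then |(-3w + 10)/(9w + 12) + 1/3| < (14/9)/w < eps.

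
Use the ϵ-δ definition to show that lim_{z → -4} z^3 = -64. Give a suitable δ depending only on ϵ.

Fix ϵ > 0. We seek δ > 0 with 0 < |z + 4| < δ ⇒ |z^3 + 64| < ϵ.
Factor: z^3 + 64 = (z + 4)(z^2 - 4z + 16), so |z^3 + 64| = |z + 4|·|z^2 - 4z + 16|.
Restrict δ ≤ 2. Then |z + 4| < 2 gives |z| < 6, so by the triangle inequality |z^2 - 4z + 16| ≤ 6^2 + 4·6 + 16 = 76.
Hence |z^3 + 64| ≤ 76|z + 4|, which is < ϵ once |z + 4| < ϵ/76.
Take δ = min(2, ϵ/76). If 0 < |z + 4| < δ then both bounds hold and |z^3 + 64| ≤ 76|z + 4| < 76·(ϵ/76) = ϵ.

δ = min(2, ϵ/76)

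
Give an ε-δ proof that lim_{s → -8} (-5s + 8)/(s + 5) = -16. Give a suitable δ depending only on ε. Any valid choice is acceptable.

δ = min(3/2, (3/22)ε)

Let ε > 0 be given. We want δ > 0 with 0 < |s + 8| < δ ⇒ |(-5s + 8)/(s + 5) + 16| < ε.
Combining over a common denominator, (-5s + 8)/(s + 5) + 16 = [(-5s + 8)·(-3) − 48·(s + 5)] / [(-3)·(s + 5)] = -33(s + 8) / ((-3)(s + 5)).
So |(-5s + 8)/(s + 5) + 16| = 33|s + 8| / (3·|s + 5|).
Restrict δ ≤ 3/2. Then |s + 8| < 3/2 gives |s + 5| = |(s + 8) + (-3)| ≥ 3 − 3/2 = 3/2.
Hence |(-5s + 8)/(s + 5) + 16| < 33|s + 8|/(3·(3/2)) = (22/3)|s + 8|, which is < ε once |s + 8| < (3/22)ε.
Take δ = min(3/2, (3/22)ε). Then 0 < |s + 8| < δ forces both bounds, so |(-5s + 8)/(s + 5) + 16| < ε.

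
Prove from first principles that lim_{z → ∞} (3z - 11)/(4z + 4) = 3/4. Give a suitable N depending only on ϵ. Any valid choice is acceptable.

N = (7/2)/ϵ

Suppose ϵ > 0. We seek N > 0 such that z > N implies |(3z - 11)/(4z + 4) − (3/4)| < ϵ.
(3z - 11)/(4z + 4) − (3/4) = (4(3z - 11) − 3(4z + 4)) / (4(4z + 4)) = -56/(4(4z + 4)).
For z > 0 we have 4z + 4 > 4z, so |(3z - 11)/(4z + 4) − (3/4)| = 56/(4(4z + 4)) < 56/(4·4z) = (7/2)/z.
Thus |(3z - 11)/(4z + 4) − (3/4)| < ϵ whenever z > (7/2)/ϵ.
Take N = (7/2)/ϵ. If z > N then |(3z - 11)/(4z + 4) − (3/4)| < (7/2)/z < ϵ.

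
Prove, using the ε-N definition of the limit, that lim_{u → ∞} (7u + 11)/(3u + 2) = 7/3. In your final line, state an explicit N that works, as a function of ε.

Let ε > 0. We seek N > 0 such that u > N implies |(7u + 11)/(3u + 2) − (7/3)| < ε.
(7u + 11)/(3u + 2) − (7/3) = (3(7u + 11) − 7(3u + 2)) / (3(3u + 2)) = 19/(3(3u + 2)).
For u > 0 we have 3u + 2 > 3u, so |(7u + 11)/(3u + 2) − (7/3)| = 19/(3(3u + 2)) < 19/(3·3u) = (19/9)/u.
Thus |(7u + 11)/(3u + 2) − (7/3)| < ε whenever u > (19/9)/ε.
Take N = (19/9)/ε. If u > N then |(7u + 11)/(3u + 2) − (7/3)| < (19/9)/u < ε.

N = (19/9)/ε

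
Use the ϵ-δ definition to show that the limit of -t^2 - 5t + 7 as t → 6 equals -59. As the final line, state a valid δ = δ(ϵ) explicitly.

δ = min(1, ϵ/18)

Fix ϵ > 0. We want δ > 0 such that 0 < |t − 6| < δ implies |(-t^2 - 5t + 7) + 59| < ϵ.
(-t^2 - 5t + 7) + 59 = -t^2 - 5t + 66 = (t − 6)(-t - 11).
So |(-t^2 - 5t + 7) + 59| = |t − 6|·|-t - 11|.
Require δ ≤ 1. Then |t − 6| < 1 gives |t| < 7, and by the triangle inequality |-t - 11| ≤ 7 + 11 = 18.
Hence |(-t^2 - 5t + 7) + 59| ≤ 18|t − 6| < ϵ provided |t − 6| < ϵ/18.
Choosing δ = min(1, ϵ/18) ensures both conditions, hence |(-t^2 - 5t + 7) + 59| < ϵ.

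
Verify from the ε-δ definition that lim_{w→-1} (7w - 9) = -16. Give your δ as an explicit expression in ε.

δ = ε/7

Let ε > 0 be given. We need δ > 0 so that 0 < |w + 1| < δ implies |(7w - 9) + 16| < ε.
Since (7w - 9) + 16 = 7(w + 1), we have |(7w - 9) + 16| = 7|w + 1|.
Thus it suffices that |w + 1| < ε/7.
Choosing δ = ε/7 gives |(7w - 9) + 16| = 7|w + 1| < ε whenever |w + 1| < δ.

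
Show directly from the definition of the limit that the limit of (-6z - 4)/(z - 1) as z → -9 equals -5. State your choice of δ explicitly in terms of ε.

Let ε > 0. We want δ > 0 with 0 < |z + 9| < δ ⇒ |(-6z - 4)/(z - 1) + 5| < ε.
Combining over a common denominator, (-6z - 4)/(z - 1) + 5 = [(-6z - 4)·(-10) − 50·(z - 1)] / [(-10)·(z - 1)] = 10(z + 9) / ((-10)(z - 1)).
So |(-6z - 4)/(z - 1) + 5| = 10|z + 9| / (10·|z − 1|).
Restrict δ ≤ 5. Then |z + 9| < 5 gives |z − 1| = |(z + 9) + (-10)| ≥ 10 − 5 = 5.
Hence |(-6z - 4)/(z - 1) + 5| < 10|z + 9|/(10·5) = (1/5)|z + 9|, which is < ε once |z + 9| < 5ε.
Take δ = min(5, 5ε). Then 0 < |z + 9| < δ forces both bounds, so |(-6z - 4)/(z - 1) + 5| < ε.

δ = min(5, 5ε)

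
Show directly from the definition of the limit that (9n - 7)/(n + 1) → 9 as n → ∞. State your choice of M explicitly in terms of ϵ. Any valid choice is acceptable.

Suppose ϵ > 0. For n ≥ 1, |(9n - 7)/(n + 1) − 9| = |-16|/((n + 1)) = 16/((n + 1)).
Since n + 1 ≥ n for n ≥ 1, this is ≤ 16/(n) = 16/n.
So |(9n - 7)/(n + 1) − 9| < ϵ whenever n > 16/ϵ.
Take M = 16/ϵ. If n > M then |(9n - 7)/(n + 1) − 9| ≤ 16/n < ϵ.

M = 16/ϵ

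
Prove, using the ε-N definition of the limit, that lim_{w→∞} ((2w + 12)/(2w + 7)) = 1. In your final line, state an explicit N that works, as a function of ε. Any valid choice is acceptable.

Let ε > 0 be given. We seek N > 0 such that w > N implies |(2w + 12)/(2w + 7) − 1| < ε.
(2w + 12)/(2w + 7) − 1 = (2(2w + 12) − 2(2w + 7)) / (2(2w + 7)) = 10/(2(2w + 7)).
For w > 0 we have 2w + 7 > 2w, so |(2w + 12)/(2w + 7) − 1| = 10/(2(2w + 7)) < 10/(2·2w) = (5/2)/w.
Thus |(2w + 12)/(2w + 7) − 1| < ε whenever w > (5/2)/ε.
Take N = (5/2)/ε. If w > N then |(2w + 12)/(2w + 7) − 1| < (5/2)/w < ε.

N = (5/2)/ε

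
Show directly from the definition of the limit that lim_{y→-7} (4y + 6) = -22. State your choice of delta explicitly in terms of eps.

delta = eps/4

Let eps > 0 be given. We need delta > 0 so that 0 < |y + 7| < delta implies |(4y + 6) + 22| < eps.
Since (4y + 6) + 22 = 4(y + 7), we have |(4y + 6) + 22| = 4|y + 7|.
Thus it suffices that |y + 7| < eps/4.
Take delta = eps/4. If 0 < |y + 7| < delta then |(4y + 6) + 22| = 4|y + 7| < 4·(eps/4) = eps.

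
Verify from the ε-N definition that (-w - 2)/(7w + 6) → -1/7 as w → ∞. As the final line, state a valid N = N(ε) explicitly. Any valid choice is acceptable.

Let ε > 0. We seek N > 0 such that w > N implies |(-w - 2)/(7w + 6) + 1/7| < ε.
(-w - 2)/(7w + 6) + 1/7 = (7(-w - 2) − (-1)(7w + 6)) / (7(7w + 6)) = -8/(7(7w + 6)).
For w > 0 we have 7w + 6 > 7w, so |(-w - 2)/(7w + 6) + 1/7| = 8/(7(7w + 6)) < 8/(7·7w) = (8/49)/w.
Thus |(-w - 2)/(7w + 6) + 1/7| < ε whenever w > (8/49)/ε.
Take N = (8/49)/ε. If w > N then |(-w - 2)/(7w + 6) + 1/7| < (8/49)/w < ε.

N = (8/49)/ε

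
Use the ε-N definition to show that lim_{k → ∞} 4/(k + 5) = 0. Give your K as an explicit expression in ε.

K = 4/ε

Suppose ε > 0. For k ≥ 1, |4/(k + 5) − 0| = 4/(k + 5) ≤ 4/k.
We need 4/k < ε, i.e. k > 4/ε.
Take K = 4/ε. If k > K then |4/(k + 5)| ≤ 4/k < ε.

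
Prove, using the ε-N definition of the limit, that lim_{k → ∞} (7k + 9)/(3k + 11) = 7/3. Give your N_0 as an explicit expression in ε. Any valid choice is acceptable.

N_0 = (50/9)/ε

Let ε > 0. For k ≥ 1, |(7k + 9)/(3k + 11) − (7/3)| = |-50|/(3(3k + 11)) = 50/(3(3k + 11)).
Since 3k + 11 ≥ 3k for k ≥ 1, this is ≤ 50/(3·3k) = (50/9)/k.
So |(7k + 9)/(3k + 11) − (7/3)| < ε whenever k > (50/9)/ε.
Take N_0 = (50/9)/ε. If k > N_0 then |(7k + 9)/(3k + 11) − (7/3)| ≤ (50/9)/k < ε.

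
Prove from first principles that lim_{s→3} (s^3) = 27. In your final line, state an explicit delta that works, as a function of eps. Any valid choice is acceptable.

Let eps > 0. We seek delta > 0 with 0 < |s − 3| < delta ⇒ |s^3 − 27| < eps.
Factor: s^3 − 27 = (s − 3)(s^2 + 3s + 9), so |s^3 − 27| = |s − 3|·|s^2 + 3s + 9|.
Restrict delta ≤ 1. Then |s − 3| < 1 gives |s| < 4, so by the triangle inequality |s^2 + 3s + 9| ≤ 4^2 + 3·4 + 9 = 37.
Hence |s^3 − 27| ≤ 37|s − 3|, which is < eps once |s − 3| < eps/37.
Take delta = min(1, eps/37). If 0 < |s − 3| < delta then both bounds hold and |s^3 − 27| ≤ 37|s − 3| < 37·(eps/37) = eps.

delta = min(1, eps/37)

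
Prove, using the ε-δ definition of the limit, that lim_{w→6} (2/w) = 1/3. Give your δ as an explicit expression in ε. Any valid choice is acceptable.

Fix ε > 0. We seek δ > 0 such that 0 < |w − 6| < δ implies |2/w − (1/3)| < ε.
|2/w − (1/3)| = 2·|6 − w|/(6·|w|) = 2|w − 6|/(6|w|).
Require δ ≤ 3 so that |w| > 6 − 3 = 3, hence 6|w| > 18.
Then |2/w − (1/3)| < 2|w − 6|/18, which is < ε when |w − 6| < 9ε.
Take δ = min(3, 9ε). Then 0 < |w − 6| < δ gives both |w − 6| < 3 and |w − 6| < 9ε, so |2/w − (1/3)| < ε.

δ = min(3, 9ε)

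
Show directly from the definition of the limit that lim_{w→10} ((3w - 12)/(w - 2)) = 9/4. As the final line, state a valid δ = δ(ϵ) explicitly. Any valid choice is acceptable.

Fix ϵ > 0. We want δ > 0 with 0 < |w − 10| < δ ⇒ |(3w - 12)/(w - 2) − (9/4)| < ϵ.
Combining over a common denominator, (3w - 12)/(w - 2) − (9/4) = [(3w - 12)·8 − 18·(w - 2)] / [8·(w - 2)] = 6(w − 10) / (8(w - 2)).
So |(3w - 12)/(w - 2) − (9/4)| = 6|w − 10| / (8·|w − 2|).
Restrict δ ≤ 4. Then |w − 10| < 4 gives |w − 2| = |(w − 10) + 8| ≥ 8 − 4 = 4.
Hence |(3w - 12)/(w - 2) − (9/4)| < 6|w − 10|/(8·4) = (3/16)|w − 10|, which is < ϵ once |w − 10| < (16/3)ϵ.
Take δ = min(4, (16/3)ϵ). Then 0 < |w − 10| < δ forces both bounds, so |(3w - 12)/(w - 2) − (9/4)| < ϵ.

δ = min(4, (16/3)ϵ)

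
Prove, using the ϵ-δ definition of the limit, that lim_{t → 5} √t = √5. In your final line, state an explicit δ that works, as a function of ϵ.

δ = min(5, √5·ϵ)

Fix ϵ > 0. We want δ > 0 such that 0 < |t − 5| < δ implies |√t − √5| < ϵ.
Multiplying by the conjugate, |√t − √5| = |t − 5|/(√t + √5).
Restrict δ ≤ 5 so that |t − 5| < 5 forces t > 0, and then √t + √5 > √5.
Hence |√t − √5| < |t − 5|/√5, which is < ϵ once |t − 5| < √5·ϵ.
Take δ = min(5, √5·ϵ). If 0 < |t − 5| < δ then t > 0 and |√t − √5| < |t − 5|/√5 < ϵ.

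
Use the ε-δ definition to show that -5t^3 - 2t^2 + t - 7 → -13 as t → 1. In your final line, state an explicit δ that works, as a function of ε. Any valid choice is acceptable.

δ = min(2, ε/72)

Let ε > 0 be given. We want δ > 0 such that 0 < |t − 1| < δ implies |(-5t^3 - 2t^2 + t - 7) + 13| < ε.
(-5t^3 - 2t^2 + t - 7) + 13 = -5t^3 - 2t^2 + t + 6 = (t − 1)(-5t^2 - 7t - 6).
So |(-5t^3 - 2t^2 + t - 7) + 13| = |t − 1|·|-5t^2 - 7t - 6|.
Assume first that |t − 1| < 2, so |t| < 3. Then |-5t^2 - 7t - 6| ≤ 5·3^2 + 7·3 + 6 = 72.
Hence |(-5t^3 - 2t^2 + t - 7) + 13| ≤ 72|t − 1| < ε provided |t − 1| < ε/72.
Choosing δ = min(2, ε/72) ensures both conditions, hence |(-5t^3 - 2t^2 + t - 7) + 13| < ε.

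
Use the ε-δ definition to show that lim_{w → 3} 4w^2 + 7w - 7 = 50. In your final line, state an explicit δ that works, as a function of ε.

Let ε > 0 be given. We want δ > 0 such that 0 < |w − 3| < δ implies |(4w^2 + 7w - 7) − 50| < ε.
(4w^2 + 7w - 7) − 50 = 4w^2 + 7w - 57 = (w − 3)(4w + 19).
So |(4w^2 + 7w - 7) − 50| = |w − 3|·|4w + 19|.
Assume first that |w − 3| < 1, so |w| < 4. Then |4w + 19| ≤ 4·4 + 19 = 35.
Hence |(4w^2 + 7w - 7) − 50| ≤ 35|w − 3| < ε provided |w − 3| < ε/35.
Take δ = min(1, ε/35). Then 0 < |w − 3| < δ gives both |w − 3| < 1 and |w − 3| < ε/35, so |(4w^2 + 7w - 7) − 50| < ε.

δ = min(1, ε/35)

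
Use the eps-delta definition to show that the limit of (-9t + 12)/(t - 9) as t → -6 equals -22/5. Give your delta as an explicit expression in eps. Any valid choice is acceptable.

Let eps > 0 be given. We want delta > 0 with 0 < |t + 6| < delta ⇒ |(-9t + 12)/(t - 9) + 22/5| < eps.
Combining over a common denominator, (-9t + 12)/(t - 9) + 22/5 = [(-9t + 12)·(-15) − 66·(t - 9)] / [(-15)·(t - 9)] = 69(t + 6) / ((-15)(t - 9)).
So |(-9t + 12)/(t - 9) + 22/5| = 69|t + 6| / (15·|t − 9|).
Require delta ≤ 15/2, so |t − 9| ≥ |-15| − |t + 6| > 15 − 15/2 = 15/2.
Hence |(-9t + 12)/(t - 9) + 22/5| < 69|t + 6|/(15·(15/2)) = (46/75)|t + 6|, which is < eps once |t + 6| < (75/46)eps.
Take delta = min(15/2, (75/46)eps). Then 0 < |t + 6| < delta forces both bounds, so |(-9t + 12)/(t - 9) + 22/5| < eps.

delta = min(15/2, (75/46)eps)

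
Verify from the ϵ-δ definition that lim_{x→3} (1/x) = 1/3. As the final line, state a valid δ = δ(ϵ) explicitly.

δ = min(3/2, (9/2)ϵ)

Let ϵ > 0 be given. We seek δ > 0 such that 0 < |x − 3| < δ implies |1/x − (1/3)| < ϵ.
|1/x − (1/3)| = |3 − x|/(3·|x|) = |x − 3|/(3|x|).
Require δ ≤ 3/2 so that |x| > 3 − 3/2 = 3/2, hence 3|x| > 9/2.
Then |1/x − (1/3)| < |x − 3|/(9/2), which is < ϵ when |x − 3| < (9/2)ϵ.
Take δ = min(3/2, (9/2)ϵ). Then 0 < |x − 3| < δ gives both |x − 3| < 3/2 and |x − 3| < (9/2)ϵ, so |1/x − (1/3)| < ϵ.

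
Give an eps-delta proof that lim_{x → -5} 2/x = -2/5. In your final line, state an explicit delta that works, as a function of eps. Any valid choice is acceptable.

Let eps > 0 be given. We seek delta > 0 such that 0 < |x + 5| < delta implies |2/x + 2/5| < eps.
|2/x + 2/5| = 2·|-5 − x|/(5·|x|) = 2|x + 5|/(5|x|).
Restrict delta ≤ 5/2. Then |x + 5| < 5/2 gives |x| > 5/2, so 5|x| > 25/2.
Then |2/x + 2/5| < 2|x + 5|/(25/2), which is < eps when |x + 5| < (25/4)eps.
Take delta = min(5/2, (25/4)eps). Then 0 < |x + 5| < delta gives both |x + 5| < 5/2 and |x + 5| < (25/4)eps, so |2/x + 2/5| < eps.

delta = min(5/2, (25/4)eps)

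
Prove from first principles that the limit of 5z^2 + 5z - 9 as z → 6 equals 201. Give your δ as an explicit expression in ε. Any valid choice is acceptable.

δ = min(1, ε/70)

Let ε > 0. We want δ > 0 such that 0 < |z − 6| < δ implies |(5z^2 + 5z - 9) − 201| < ε.
(5z^2 + 5z - 9) − 201 = 5z^2 + 5z - 210 = (z − 6)(5z + 35).
So |(5z^2 + 5z - 9) − 201| = |z − 6|·|5z + 35|.
Require δ ≤ 1. Then |z − 6| < 1 gives |z| < 7, and by the triangle inequality |5z + 35| ≤ 5·7 + 35 = 70.
Hence |(5z^2 + 5z - 9) − 201| ≤ 70|z − 6| < ε provided |z − 6| < ε/70.
Take δ = min(1, ε/70). Then 0 < |z − 6| < δ gives both |z − 6| < 1 and |z − 6| < ε/70, so |(5z^2 + 5z - 9) − 201| < ε.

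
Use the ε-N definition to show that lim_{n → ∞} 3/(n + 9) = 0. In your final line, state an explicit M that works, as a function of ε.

Fix ε > 0. For n ≥ 1, |3/(n + 9) − 0| = 3/(n + 9) ≤ 3/n.
We need 3/n < ε, i.e. n > 3/ε.
Take M = 3/ε. If n > M then |3/(n + 9)| ≤ 3/n < ε.

M = 3/ε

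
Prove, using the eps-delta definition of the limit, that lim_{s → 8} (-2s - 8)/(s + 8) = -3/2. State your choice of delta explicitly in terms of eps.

delta = min(8, 16eps)

Fix eps > 0. We want delta > 0 with 0 < |s − 8| < delta ⇒ |(-2s - 8)/(s + 8) + 3/2| < eps.
Combining over a common denominator, (-2s - 8)/(s + 8) + 3/2 = [(-2s - 8)·16 − (-24)·(s + 8)] / [16·(s + 8)] = -8(s − 8) / (16(s + 8)).
So |(-2s - 8)/(s + 8) + 3/2| = 8|s − 8| / (16·|s + 8|).
Require delta ≤ 8, so |s + 8| ≥ |16| − |s − 8| > 16 − 8 = 8.
Hence |(-2s - 8)/(s + 8) + 3/2| < 8|s − 8|/(16·8) = (1/16)|s − 8|, which is < eps once |s − 8| < 16eps.
Take delta = min(8, 16eps). Then 0 < |s − 8| < delta forces both bounds, so |(-2s - 8)/(s + 8) + 3/2| < eps.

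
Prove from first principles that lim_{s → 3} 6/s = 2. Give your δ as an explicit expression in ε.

δ = min(3/2, (3/4)ε)

Let ε > 0 be given. We seek δ > 0 such that 0 < |s − 3| < δ implies |6/s − 2| < ε.
|6/s − 2| = 6·|3 − s|/(3·|s|) = 6|s − 3|/(3|s|).
Require δ ≤ 3/2 so that |s| > 3 − 3/2 = 3/2, hence 3|s| > 9/2.
Then |6/s − 2| < 6|s − 3|/(9/2), which is < ε when |s − 3| < (3/4)ε.
Take δ = min(3/2, (3/4)ε). Then 0 < |s − 3| < δ gives both |s − 3| < 3/2 and |s − 3| < (3/4)ε, so |6/s − 2| < ε.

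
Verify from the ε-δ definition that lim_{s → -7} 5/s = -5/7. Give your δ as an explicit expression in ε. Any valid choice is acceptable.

Suppose ε > 0. We seek δ > 0 such that 0 < |s + 7| < δ implies |5/s + 5/7| < ε.
|5/s + 5/7| = 5·|-7 − s|/(7·|s|) = 5|s + 7|/(7|s|).
Require δ ≤ 7/2 so that |s| > 7 − 7/2 = 7/2, hence 7|s| > 49/2.
Then |5/s + 5/7| < 5|s + 7|/(49/2), which is < ε when |s + 7| < (49/10)ε.
Take δ = min(7/2, (49/10)ε). Then 0 < |s + 7| < δ gives both |s + 7| < 7/2 and |s + 7| < (49/10)ε, so |5/s + 5/7| < ε.

δ = min(7/2, (49/10)ε)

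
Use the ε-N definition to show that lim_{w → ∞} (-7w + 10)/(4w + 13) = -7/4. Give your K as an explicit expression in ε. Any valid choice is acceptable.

K = (131/16)/ε

Suppose ε > 0. We seek K > 0 such that w > K implies |(-7w + 10)/(4w + 13) + 7/4| < ε.
(-7w + 10)/(4w + 13) + 7/4 = (4(-7w + 10) − (-7)(4w + 13)) / (4(4w + 13)) = 131/(4(4w + 13)).
For w > 0 we have 4w + 13 > 4w, so |(-7w + 10)/(4w + 13) + 7/4| = 131/(4(4w + 13)) < 131/(4·4w) = (131/16)/w.
Thus |(-7w + 10)/(4w + 13) + 7/4| < ε whenever w > (131/16)/ε.
Take K = (131/16)/ε. If w > K then |(-7w + 10)/(4w + 13) + 7/4| < (131/16)/w < ε.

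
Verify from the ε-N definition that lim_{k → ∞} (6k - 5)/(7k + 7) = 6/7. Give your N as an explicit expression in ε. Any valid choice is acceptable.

N = (11/7)/ε

Let ε > 0 be given. For k ≥ 1, |(6k - 5)/(7k + 7) − (6/7)| = |-77|/(7(7k + 7)) = 77/(7(7k + 7)).
Since 7k + 7 ≥ 7k for k ≥ 1, this is ≤ 77/(7·7k) = (11/7)/k.
So |(6k - 5)/(7k + 7) − (6/7)| < ε whenever k > (11/7)/ε.
Take N = (11/7)/ε. If k > N then |(6k - 5)/(7k + 7) − (6/7)| ≤ (11/7)/k < ε.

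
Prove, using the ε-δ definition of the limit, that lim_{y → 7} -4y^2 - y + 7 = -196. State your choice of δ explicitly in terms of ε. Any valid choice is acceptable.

δ = min(1, ε/61)

Fix ε > 0. We want δ > 0 such that 0 < |y − 7| < δ implies |(-4y^2 - y + 7) + 196| < ε.
(-4y^2 - y + 7) + 196 = -4y^2 - y + 203 = (y − 7)(-4y - 29).
So |(-4y^2 - y + 7) + 196| = |y − 7|·|-4y - 29|.
Assume first that |y − 7| < 1, so |y| < 8. Then |-4y - 29| ≤ 4·8 + 29 = 61.
Hence |(-4y^2 - y + 7) + 196| ≤ 61|y − 7| < ε provided |y − 7| < ε/61.
Choosing δ = min(1, ε/61) ensures both conditions, hence |(-4y^2 - y + 7) + 196| < ε.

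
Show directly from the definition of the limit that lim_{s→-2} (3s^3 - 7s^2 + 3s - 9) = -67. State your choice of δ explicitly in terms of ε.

Fix ε > 0. We want δ > 0 such that 0 < |s + 2| < δ implies |(3s^3 - 7s^2 + 3s - 9) + 67| < ε.
(3s^3 - 7s^2 + 3s - 9) + 67 = 3s^3 - 7s^2 + 3s + 58 = (s + 2)(3s^2 - 13s + 29).
So |(3s^3 - 7s^2 + 3s - 9) + 67| = |s + 2|·|3s^2 - 13s + 29|.
Require δ ≤ 1. Then |s + 2| < 1 gives |s| < 3, and by the triangle inequality |3s^2 - 13s + 29| ≤ 3·3^2 + 13·3 + 29 = 95.
Hence |(3s^3 - 7s^2 + 3s - 9) + 67| ≤ 95|s + 2| < ε provided |s + 2| < ε/95.
Choosing δ = min(1, ε/95) ensures both conditions, hence |(3s^3 - 7s^2 + 3s - 9) + 67| < ε.

δ = min(1, ε/95)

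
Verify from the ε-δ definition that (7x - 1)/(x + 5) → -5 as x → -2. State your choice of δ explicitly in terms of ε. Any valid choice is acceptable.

δ = min(3/2, (1/8)ε)

Suppose ε > 0. We want δ > 0 with 0 < |x + 2| < δ ⇒ |(7x - 1)/(x + 5) + 5| < ε.
Combining over a common denominator, (7x - 1)/(x + 5) + 5 = [(7x - 1)·3 − (-15)·(x + 5)] / [3·(x + 5)] = 36(x + 2) / (3(x + 5)).
So |(7x - 1)/(x + 5) + 5| = 36|x + 2| / (3·|x + 5|).
Require δ ≤ 3/2, so |x + 5| ≥ |3| − |x + 2| > 3 − 3/2 = 3/2.
Hence |(7x - 1)/(x + 5) + 5| < 36|x + 2|/(3·(3/2)) = 8|x + 2|, which is < ε once |x + 2| < (1/8)ε.
Take δ = min(3/2, (1/8)ε). Then 0 < |x + 2| < δ forces both bounds, so |(7x - 1)/(x + 5) + 5| < ε.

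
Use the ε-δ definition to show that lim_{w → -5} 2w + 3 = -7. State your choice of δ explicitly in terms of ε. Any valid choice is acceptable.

δ = ε/2

Fix ε > 0. We need δ > 0 so that 0 < |w + 5| < δ implies |(2w + 3) + 7| < ε.
|(2w + 3) + 7| = |2w + 10| = 2|w + 5|.
So 2|w + 5| < ε exactly when |w + 5| < ε/2.
Choosing δ = ε/2 gives |(2w + 3) + 7| = 2|w + 5| < ε whenever |w + 5| < δ.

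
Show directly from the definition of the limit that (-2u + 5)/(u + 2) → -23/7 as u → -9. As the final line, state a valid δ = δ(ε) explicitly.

δ = min(7/2, (49/18)ε)

Suppose ε > 0. We want δ > 0 with 0 < |u + 9| < δ ⇒ |(-2u + 5)/(u + 2) + 23/7| < ε.
Combining over a common denominator, (-2u + 5)/(u + 2) + 23/7 = [(-2u + 5)·(-7) − 23·(u + 2)] / [(-7)·(u + 2)] = -9(u + 9) / ((-7)(u + 2)).
So |(-2u + 5)/(u + 2) + 23/7| = 9|u + 9| / (7·|u + 2|).
Restrict δ ≤ 7/2. Then |u + 9| < 7/2 gives |u + 2| = |(u + 9) + (-7)| ≥ 7 − 7/2 = 7/2.
Hence |(-2u + 5)/(u + 2) + 23/7| < 9|u + 9|/(7·(7/2)) = (18/49)|u + 9|, which is < ε once |u + 9| < (49/18)ε.
Take δ = min(7/2, (49/18)ε). Then 0 < |u + 9| < δ forces both bounds, so |(-2u + 5)/(u + 2) + 23/7| < ε.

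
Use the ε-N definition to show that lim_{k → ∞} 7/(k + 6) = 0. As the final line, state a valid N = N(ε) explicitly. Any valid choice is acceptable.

Let ε > 0. For k ≥ 1, |7/(k + 6) − 0| = 7/(k + 6) ≤ 7/k.
We need 7/k < ε, i.e. k > 7/ε.
Take N = 7/ε. If k > N then |7/(k + 6)| ≤ 7/k < ε.

N = 7/ε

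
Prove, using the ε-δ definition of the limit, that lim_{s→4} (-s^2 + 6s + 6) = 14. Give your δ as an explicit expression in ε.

Suppose ε > 0. We want δ > 0 such that 0 < |s − 4| < δ implies |(-s^2 + 6s + 6) − 14| < ε.
(-s^2 + 6s + 6) − 14 = -s^2 + 6s - 8 = (s − 4)(-s + 2).
So |(-s^2 + 6s + 6) − 14| = |s − 4|·|-s + 2|.
Assume first that |s − 4| < 1, so |s| < 5. Then |-s + 2| ≤ 5 + 2 = 7.
Hence |(-s^2 + 6s + 6) − 14| ≤ 7|s − 4| < ε provided |s − 4| < ε/7.
Choosing δ = min(1, ε/7) ensures both conditions, hence |(-s^2 + 6s + 6) − 14| < ε.

δ = min(1, ε/7)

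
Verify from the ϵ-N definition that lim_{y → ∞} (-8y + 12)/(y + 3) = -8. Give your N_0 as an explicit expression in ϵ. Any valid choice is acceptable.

Suppose ϵ > 0. We seek N_0 > 0 such that y > N_0 implies |(-8y + 12)/(y + 3) + 8| < ϵ.
(-8y + 12)/(y + 3) + 8 = ((-8y + 12) − (-8)(y + 3)) / ((y + 3)) = 36/((y + 3)).
For y > 0 we have y + 3 > y, so |(-8y + 12)/(y + 3) + 8| = 36/((y + 3)) < 36/(y) = 36/y.
Thus |(-8y + 12)/(y + 3) + 8| < ϵ whenever y > 36/ϵ.
Take N_0 = 36/ϵ. If y > N_0 then |(-8y + 12)/(y + 3) + 8| < 36/y < ϵ.

N_0 = 36/ϵ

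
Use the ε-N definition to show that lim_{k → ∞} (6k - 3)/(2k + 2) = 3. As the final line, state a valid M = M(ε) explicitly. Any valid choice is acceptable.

M = (9/2)/ε

Suppose ε > 0. For k ≥ 1, |(6k - 3)/(2k + 2) − 3| = |-18|/(2(2k + 2)) = 18/(2(2k + 2)).
Since 2k + 2 ≥ 2k for k ≥ 1, this is ≤ 18/(2·2k) = (9/2)/k.
So |(6k - 3)/(2k + 2) − 3| < ε whenever k > (9/2)/ε.
Take M = (9/2)/ε. If k > M then |(6k - 3)/(2k + 2) − 3| ≤ (9/2)/k < ε.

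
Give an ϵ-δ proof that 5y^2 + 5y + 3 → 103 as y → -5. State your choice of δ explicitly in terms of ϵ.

δ = min(1, ϵ/50)

Suppose ϵ > 0. We want δ > 0 such that 0 < |y + 5| < δ implies |(5y^2 + 5y + 3) − 103| < ϵ.
(5y^2 + 5y + 3) − 103 = 5y^2 + 5y - 100 = (y + 5)(5y - 20).
So |(5y^2 + 5y + 3) − 103| = |y + 5|·|5y - 20|.
Assume first that |y + 5| < 1, so |y| < 6. Then |5y - 20| ≤ 5·6 + 20 = 50.
Hence |(5y^2 + 5y + 3) − 103| ≤ 50|y + 5| < ϵ provided |y + 5| < ϵ/50.
Choosing δ = min(1, ϵ/50) ensures both conditions, hence |(5y^2 + 5y + 3) − 103| < ϵ.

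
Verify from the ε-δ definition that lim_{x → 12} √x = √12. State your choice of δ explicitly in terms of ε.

δ = min(12, √12·ε)

Fix ε > 0. We want δ > 0 such that 0 < |x − 12| < δ implies |√x − √12| < ε.
Rationalise: √x − √12 = (x − 12)/(√x + √12), so |√x − √12| = |x − 12|/(√x + √12).
Restrict δ ≤ 12 so that |x − 12| < 12 forces x > 0, and then √x + √12 > √12.
Hence |√x − √12| < |x − 12|/√12, which is < ε once |x − 12| < √12·ε.
Take δ = min(12, √12·ε). If 0 < |x − 12| < δ then x > 0 and |√x − √12| < |x − 12|/√12 < ε.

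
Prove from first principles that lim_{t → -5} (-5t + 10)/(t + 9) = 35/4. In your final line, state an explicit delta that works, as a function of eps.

Let eps > 0. We want delta > 0 with 0 < |t + 5| < delta ⇒ |(-5t + 10)/(t + 9) − (35/4)| < eps.
Combining over a common denominator, (-5t + 10)/(t + 9) − (35/4) = [(-5t + 10)·4 − 35·(t + 9)] / [4·(t + 9)] = -55(t + 5) / (4(t + 9)).
So |(-5t + 10)/(t + 9) − (35/4)| = 55|t + 5| / (4·|t + 9|).
Restrict delta ≤ 2. Then |t + 5| < 2 gives |t + 9| = |(t + 5) + 4| ≥ 4 − 2 = 2.
Hence |(-5t + 10)/(t + 9) − (35/4)| < 55|t + 5|/(4·2) = (55/8)|t + 5|, which is < eps once |t + 5| < (8/55)eps.
Take delta = min(2, (8/55)eps). Then 0 < |t + 5| < delta forces both bounds, so |(-5t + 10)/(t + 9) − (35/4)| < eps.

delta = min(2, (8/55)eps)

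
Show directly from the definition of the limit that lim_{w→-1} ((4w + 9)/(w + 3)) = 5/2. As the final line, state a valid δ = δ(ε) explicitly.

Let ε > 0. We want δ > 0 with 0 < |w + 1| < δ ⇒ |(4w + 9)/(w + 3) − (5/2)| < ε.
Combining over a common denominator, (4w + 9)/(w + 3) − (5/2) = [(4w + 9)·2 − 5·(w + 3)] / [2·(w + 3)] = 3(w + 1) / (2(w + 3)).
So |(4w + 9)/(w + 3) − (5/2)| = 3|w + 1| / (2·|w + 3|).
Require δ ≤ 1, so |w + 3| ≥ |2| − |w + 1| > 2 − 1 = 1.
Hence |(4w + 9)/(w + 3) − (5/2)| < 3|w + 1|/(2·1) = (3/2)|w + 1|, which is < ε once |w + 1| < (2/3)ε.
Take δ = min(1, (2/3)ε). Then 0 < |w + 1| < δ forces both bounds, so |(4w + 9)/(w + 3) − (5/2)| < ε.

δ = min(1, (2/3)ε)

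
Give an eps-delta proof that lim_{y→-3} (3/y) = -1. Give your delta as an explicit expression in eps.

Fix eps > 0. We seek delta > 0 such that 0 < |y + 3| < delta implies |3/y + 1| < eps.
|3/y + 1| = 3·|-3 − y|/(3·|y|) = 3|y + 3|/(3|y|).
Require delta ≤ 3/2 so that |y| > 3 − 3/2 = 3/2, hence 3|y| > 9/2.
Then |3/y + 1| < 3|y + 3|/(9/2), which is < eps when |y + 3| < (3/2)eps.
Take delta = min(3/2, (3/2)eps). Then 0 < |y + 3| < delta gives both |y + 3| < 3/2 and |y + 3| < (3/2)eps, so |3/y + 1| < eps.

delta = min(3/2, (3/2)eps)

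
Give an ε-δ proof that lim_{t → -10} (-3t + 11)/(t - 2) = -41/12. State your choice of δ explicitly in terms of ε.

δ = min(6, (72/5)ε)

Let ε > 0 be given. We want δ > 0 with 0 < |t + 10| < δ ⇒ |(-3t + 11)/(t - 2) + 41/12| < ε.
Combining over a common denominator, (-3t + 11)/(t - 2) + 41/12 = [(-3t + 11)·(-12) − 41·(t - 2)] / [(-12)·(t - 2)] = -5(t + 10) / ((-12)(t - 2)).
So |(-3t + 11)/(t - 2) + 41/12| = 5|t + 10| / (12·|t − 2|).
Require δ ≤ 6, so |t − 2| ≥ |-12| − |t + 10| > 12 − 6 = 6.
Hence |(-3t + 11)/(t - 2) + 41/12| < 5|t + 10|/(12·6) = (5/72)|t + 10|, which is < ε once |t + 10| < (72/5)ε.
Take δ = min(6, (72/5)ε). Then 0 < |t + 10| < δ forces both bounds, so |(-3t + 11)/(t - 2) + 41/12| < ε.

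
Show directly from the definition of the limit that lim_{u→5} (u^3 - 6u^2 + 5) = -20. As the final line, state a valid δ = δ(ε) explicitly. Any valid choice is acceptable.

Let ε > 0 be given. We want δ > 0 such that 0 < |u − 5| < δ implies |(u^3 - 6u^2 + 5) + 20| < ε.
(u^3 - 6u^2 + 5) + 20 = u^3 - 6u^2 + 25 = (u − 5)(u^2 - u - 5).
So |(u^3 - 6u^2 + 5) + 20| = |u − 5|·|u^2 - u - 5|.
Assume first that |u − 5| < 2, so |u| < 7. Then |u^2 - u - 5| ≤ 7^2 + 7 + 5 = 61.
Hence |(u^3 - 6u^2 + 5) + 20| ≤ 61|u − 5| < ε provided |u − 5| < ε/61.
Choosing δ = min(2, ε/61) ensures both conditions, hence |(u^3 - 6u^2 + 5) + 20| < ε.

δ = min(2, ε/61)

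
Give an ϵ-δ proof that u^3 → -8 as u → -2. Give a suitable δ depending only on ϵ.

Let ϵ > 0. We seek δ > 0 with 0 < |u + 2| < δ ⇒ |u^3 + 8| < ϵ.
Factor: u^3 + 8 = (u + 2)(u^2 - 2u + 4), so |u^3 + 8| = |u + 2|·|u^2 - 2u + 4|.
Impose δ ≤ 1 so that |u| < 3; then |u^2 - 2u + 4| ≤ 19.
Hence |u^3 + 8| ≤ 19|u + 2|, which is < ϵ once |u + 2| < ϵ/19.
Take δ = min(1, ϵ/19). If 0 < |u + 2| < δ then both bounds hold and |u^3 + 8| ≤ 19|u + 2| < 19·(ϵ/19) = ϵ.

δ = min(1, ϵ/19)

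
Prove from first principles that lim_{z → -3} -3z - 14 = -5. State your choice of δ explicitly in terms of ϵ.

δ = ϵ/3

Let ϵ > 0 be given. We need δ > 0 so that 0 < |z + 3| < δ implies |(-3z - 14) + 5| < ϵ.
|(-3z - 14) + 5| = |-3z - 9| = 3|z + 3|.
Thus it suffices that |z + 3| < ϵ/3.
Choosing δ = ϵ/3 gives |(-3z - 14) + 5| = 3|z + 3| < ϵ whenever |z + 3| < δ.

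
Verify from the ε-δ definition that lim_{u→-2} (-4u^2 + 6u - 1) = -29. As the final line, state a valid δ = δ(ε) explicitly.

δ = min(2, ε/30)

Fix ε > 0. We want δ > 0 such that 0 < |u + 2| < δ implies |(-4u^2 + 6u - 1) + 29| < ε.
(-4u^2 + 6u - 1) + 29 = -4u^2 + 6u + 28 = (u + 2)(-4u + 14).
So |(-4u^2 + 6u - 1) + 29| = |u + 2|·|-4u + 14|.
Require δ ≤ 2. Then |u + 2| < 2 gives |u| < 4, and by the triangle inequality |-4u + 14| ≤ 4·4 + 14 = 30.
Hence |(-4u^2 + 6u - 1) + 29| ≤ 30|u + 2| < ε provided |u + 2| < ε/30.
Choosing δ = min(2, ε/30) ensures both conditions, hence |(-4u^2 + 6u - 1) + 29| < ε.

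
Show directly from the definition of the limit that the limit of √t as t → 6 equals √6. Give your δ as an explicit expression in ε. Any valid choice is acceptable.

δ = min(6, √6·ε)

Let ε > 0 be given. We want δ > 0 such that 0 < |t − 6| < δ implies |√t − √6| < ε.
Rationalise: √t − √6 = (t − 6)/(√t + √6), so |√t − √6| = |t − 6|/(√t + √6).
Restrict δ ≤ 6 so that |t − 6| < 6 forces t > 0, and then √t + √6 > √6.
Hence |√t − √6| < |t − 6|/√6, which is < ε once |t − 6| < √6·ε.
Take δ = min(6, √6·ε). If 0 < |t − 6| < δ then t > 0 and |√t − √6| < |t − 6|/√6 < ε.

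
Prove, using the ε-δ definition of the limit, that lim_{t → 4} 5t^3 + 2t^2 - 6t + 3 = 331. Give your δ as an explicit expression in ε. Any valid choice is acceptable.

Suppose ε > 0. We want δ > 0 such that 0 < |t − 4| < δ implies |(5t^3 + 2t^2 - 6t + 3) − 331| < ε.
(5t^3 + 2t^2 - 6t + 3) − 331 = 5t^3 + 2t^2 - 6t - 328 = (t − 4)(5t^2 + 22t + 82).
So |(5t^3 + 2t^2 - 6t + 3) − 331| = |t − 4|·|5t^2 + 22t + 82|.
Require δ ≤ 2. Then |t − 4| < 2 gives |t| < 6, and by the triangle inequality |5t^2 + 22t + 82| ≤ 5·6^2 + 22·6 + 82 = 394.
Hence |(5t^3 + 2t^2 - 6t + 3) − 331| ≤ 394|t − 4| < ε provided |t − 4| < ε/394.
Choosing δ = min(2, ε/394) ensures both conditions, hence |(5t^3 + 2t^2 - 6t + 3) − 331| < ε.

δ = min(2, ε/394)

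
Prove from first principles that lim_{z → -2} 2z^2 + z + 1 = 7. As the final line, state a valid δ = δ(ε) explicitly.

δ = min(2, ε/11)

Fix ε > 0. We want δ > 0 such that 0 < |z + 2| < δ implies |(2z^2 + z + 1) − 7| < ε.
(2z^2 + z + 1) − 7 = 2z^2 + z - 6 = (z + 2)(2z - 3).
So |(2z^2 + z + 1) − 7| = |z + 2|·|2z - 3|.
Require δ ≤ 2. Then |z + 2| < 2 gives |z| < 4, and by the triangle inequality |2z - 3| ≤ 2·4 + 3 = 11.
Hence |(2z^2 + z + 1) − 7| ≤ 11|z + 2| < ε provided |z + 2| < ε/11.
Choosing δ = min(2, ε/11) ensures both conditions, hence |(2z^2 + z + 1) − 7| < ε.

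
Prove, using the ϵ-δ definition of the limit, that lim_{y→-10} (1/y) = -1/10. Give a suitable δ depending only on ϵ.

Fix ϵ > 0. We seek δ > 0 such that 0 < |y + 10| < δ implies |1/y + 1/10| < ϵ.
|1/y + 1/10| = |-10 − y|/(10·|y|) = |y + 10|/(10|y|).
Restrict δ ≤ 5. Then |y + 10| < 5 gives |y| > 5, so 10|y| > 50.
Then |1/y + 1/10| < |y + 10|/50, which is < ϵ when |y + 10| < 50ϵ.
Take δ = min(5, 50ϵ). Then 0 < |y + 10| < δ gives both |y + 10| < 5 and |y + 10| < 50ϵ, so |1/y + 1/10| < ϵ.

δ = min(5, 50ϵ)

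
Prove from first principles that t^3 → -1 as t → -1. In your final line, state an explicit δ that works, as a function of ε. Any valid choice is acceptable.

δ = min(1, ε/7)

Let ε > 0 be given. We seek δ > 0 with 0 < |t + 1| < δ ⇒ |t^3 + 1| < ε.
Factor: t^3 + 1 = (t + 1)(t^2 - t + 1), so |t^3 + 1| = |t + 1|·|t^2 - t + 1|.
Restrict δ ≤ 1. Then |t + 1| < 1 gives |t| < 2, so by the triangle inequality |t^2 - t + 1| ≤ 2^2 + 2 + 1 = 7.
Hence |t^3 + 1| ≤ 7|t + 1|, which is < ε once |t + 1| < ε/7.
Take δ = min(1, ε/7). If 0 < |t + 1| < δ then both bounds hold and |t^3 + 1| ≤ 7|t + 1| < 7·(ε/7) = ε.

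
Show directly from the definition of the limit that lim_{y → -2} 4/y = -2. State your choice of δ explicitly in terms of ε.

Fix ε > 0. We seek δ > 0 such that 0 < |y + 2| < δ implies |4/y + 2| < ε.
|4/y + 2| = 4·|-2 − y|/(2·|y|) = 4|y + 2|/(2|y|).
Restrict δ ≤ 1. Then |y + 2| < 1 gives |y| > 1, so 2|y| > 2.
Then |4/y + 2| < 4|y + 2|/2, which is < ε when |y + 2| < (1/2)ε.
Take δ = min(1, (1/2)ε). Then 0 < |y + 2| < δ gives both |y + 2| < 1 and |y + 2| < (1/2)ε, so |4/y + 2| < ε.

δ = min(1, (1/2)ε)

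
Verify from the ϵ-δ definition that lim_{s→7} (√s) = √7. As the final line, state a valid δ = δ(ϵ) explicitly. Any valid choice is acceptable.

δ = min(7, √7·ϵ)

Suppose ϵ > 0. We want δ > 0 such that 0 < |s − 7| < δ implies |√s − √7| < ϵ.
Rationalise: √s − √7 = (s − 7)/(√s + √7), so |√s − √7| = |s − 7|/(√s + √7).
Restrict δ ≤ 7 so that |s − 7| < 7 forces s > 0, and then √s + √7 > √7.
Hence |√s − √7| < |s − 7|/√7, which is < ϵ once |s − 7| < √7·ϵ.
Take δ = min(7, √7·ϵ). If 0 < |s − 7| < δ then s > 0 and |√s − √7| < |s − 7|/√7 < ϵ.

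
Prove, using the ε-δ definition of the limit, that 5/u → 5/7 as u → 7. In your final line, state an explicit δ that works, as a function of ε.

δ = min(7/2, (49/10)ε)

Fix ε > 0. We seek δ > 0 such that 0 < |u − 7| < δ implies |5/u − (5/7)| < ε.
|5/u − (5/7)| = 5·|7 − u|/(7·|u|) = 5|u − 7|/(7|u|).
Require δ ≤ 7/2 so that |u| > 7 − 7/2 = 7/2, hence 7|u| > 49/2.
Then |5/u − (5/7)| < 5|u − 7|/(49/2), which is < ε when |u − 7| < (49/10)ε.
Take δ = min(7/2, (49/10)ε). Then 0 < |u − 7| < δ gives both |u − 7| < 7/2 and |u − 7| < (49/10)ε, so |5/u − (5/7)| < ε.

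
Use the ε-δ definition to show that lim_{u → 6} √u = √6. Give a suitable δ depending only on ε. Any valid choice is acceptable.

δ = min(6, √6·ε)

Let ε > 0 be given. We want δ > 0 such that 0 < |u − 6| < δ implies |√u − √6| < ε.
Multiplying by the conjugate, |√u − √6| = |u − 6|/(√u + √6).
Restrict δ ≤ 6 so that |u − 6| < 6 forces u > 0, and then √u + √6 > √6.
Hence |√u − √6| < |u − 6|/√6, which is < ε once |u − 6| < √6·ε.
Take δ = min(6, √6·ε). If 0 < |u − 6| < δ then u > 0 and |√u − √6| < |u − 6|/√6 < ε.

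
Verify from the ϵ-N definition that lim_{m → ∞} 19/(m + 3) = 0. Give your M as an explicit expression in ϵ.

M = 19/ϵ

Let ϵ > 0. For m ≥ 1, |19/(m + 3) − 0| = 19/(m + 3) ≤ 19/m.
We need 19/m < ϵ, i.e. m > 19/ϵ.
Take M = 19/ϵ. If m > M then |19/(m + 3)| ≤ 19/m < ϵ.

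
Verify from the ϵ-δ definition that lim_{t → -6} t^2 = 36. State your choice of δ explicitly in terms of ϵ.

δ = min(1, ϵ/13)

Suppose ϵ > 0. We seek δ > 0 with 0 < |t + 6| < δ ⇒ |t^2 − 36| < ϵ.
Factor: t^2 − 36 = (t + 6)(t - 6), so |t^2 − 36| = |t + 6|·|t - 6|.
Restrict δ ≤ 1. Then |t + 6| < 1 gives |t| < 7, so by the triangle inequality |t - 6| ≤ 7 + 6 = 13.
Hence |t^2 − 36| ≤ 13|t + 6|, which is < ϵ once |t + 6| < ϵ/13.
Take δ = min(1, ϵ/13). If 0 < |t + 6| < δ then both bounds hold and |t^2 − 36| ≤ 13|t + 6| < 13·(ϵ/13) = ϵ.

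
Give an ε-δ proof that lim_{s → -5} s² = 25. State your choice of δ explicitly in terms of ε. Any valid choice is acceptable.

δ = min(1, ε/11)

Let ε > 0. We seek δ > 0 with 0 < |s + 5| < δ ⇒ |s² − 25| < ε.
Factor: s² − 25 = (s + 5)(s - 5), so |s² − 25| = |s + 5|·|s - 5|.
Restrict δ ≤ 1. Then |s + 5| < 1 gives |s| < 6, so by the triangle inequality |s - 5| ≤ 6 + 5 = 11.
Hence |s² − 25| ≤ 11|s + 5|, which is < ε once |s + 5| < ε/11.
Take δ = min(1, ε/11). If 0 < |s + 5| < δ then both bounds hold and |s² − 25| ≤ 11|s + 5| < 11·(ε/11) = ε.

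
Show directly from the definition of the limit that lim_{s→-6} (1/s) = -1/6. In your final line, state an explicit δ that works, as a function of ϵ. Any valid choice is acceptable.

δ = min(3, 18ϵ)

Let ϵ > 0. We seek δ > 0 such that 0 < |s + 6| < δ implies |1/s + 1/6| < ϵ.
|1/s + 1/6| = |-6 − s|/(6·|s|) = |s + 6|/(6|s|).
Restrict δ ≤ 3. Then |s + 6| < 3 gives |s| > 3, so 6|s| > 18.
Then |1/s + 1/6| < |s + 6|/18, which is < ϵ when |s + 6| < 18ϵ.
Take δ = min(3, 18ϵ). Then 0 < |s + 6| < δ gives both |s + 6| < 3 and |s + 6| < 18ϵ, so |1/s + 1/6| < ϵ.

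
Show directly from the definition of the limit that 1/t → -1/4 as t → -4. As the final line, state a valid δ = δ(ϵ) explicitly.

δ = min(2, 8ϵ)

Let ϵ > 0 be given. We seek δ > 0 such that 0 < |t + 4| < δ implies |1/t + 1/4| < ϵ.
|1/t + 1/4| = |-4 − t|/(4·|t|) = |t + 4|/(4|t|).
Restrict δ ≤ 2. Then |t + 4| < 2 gives |t| > 2, so 4|t| > 8.
Then |1/t + 1/4| < |t + 4|/8, which is < ϵ when |t + 4| < 8ϵ.
Take δ = min(2, 8ϵ). Then 0 < |t + 4| < δ gives both |t + 4| < 2 and |t + 4| < 8ϵ, so |1/t + 1/4| < ϵ.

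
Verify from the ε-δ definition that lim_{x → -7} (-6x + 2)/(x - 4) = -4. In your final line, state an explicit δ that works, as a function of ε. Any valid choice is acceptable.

Fix ε > 0. We want δ > 0 with 0 < |x + 7| < δ ⇒ |(-6x + 2)/(x - 4) + 4| < ε.
Combining over a common denominator, (-6x + 2)/(x - 4) + 4 = [(-6x + 2)·(-11) − 44·(x - 4)] / [(-11)·(x - 4)] = 22(x + 7) / ((-11)(x - 4)).
So |(-6x + 2)/(x - 4) + 4| = 22|x + 7| / (11·|x − 4|).
Restrict δ ≤ 11/2. Then |x + 7| < 11/2 gives |x − 4| = |(x + 7) + (-11)| ≥ 11 − 11/2 = 11/2.
Hence |(-6x + 2)/(x - 4) + 4| < 22|x + 7|/(11·(11/2)) = (4/11)|x + 7|, which is < ε once |x + 7| < (11/4)ε.
Take δ = min(11/2, (11/4)ε). Then 0 < |x + 7| < δ forces both bounds, so |(-6x + 2)/(x - 4) + 4| < ε.

δ = min(11/2, (11/4)ε)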